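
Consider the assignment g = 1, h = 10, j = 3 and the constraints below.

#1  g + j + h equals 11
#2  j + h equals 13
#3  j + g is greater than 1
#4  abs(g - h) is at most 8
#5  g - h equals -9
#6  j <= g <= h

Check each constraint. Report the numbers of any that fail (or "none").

Violated: 1, 4, and 6.

#1 g + j + h = 1 + 3 + 10 = 14, not 11  ✘
#2 j + h = 3 + 10 = 13  ✔
#3 j + g = 3 + 1 = 4; 4 > 1  ✔
#4 abs(1 - 10) = 9; 9 > 8, exceeds bound 8  ✘
#5 g - h = 1 - 10 = -9  ✔
#6 values 3, 1, 10; j = 3 is not <= g = 1  ✘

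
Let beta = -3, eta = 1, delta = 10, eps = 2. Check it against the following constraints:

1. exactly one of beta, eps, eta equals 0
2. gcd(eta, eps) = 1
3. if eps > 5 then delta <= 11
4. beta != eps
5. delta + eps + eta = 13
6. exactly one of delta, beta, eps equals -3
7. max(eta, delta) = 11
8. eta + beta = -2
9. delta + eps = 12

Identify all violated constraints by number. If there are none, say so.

1. beta=-3, eps=2, eta=1; 0 of them equal 0, not exactly one — fails.
2. gcd(1, 2) = 1 — holds.
3. eps = 2, not > 5; antecedent false, conditional vacuously true — holds.
4. beta = -3, eps = 2; distinct — holds.
5. delta + eps + eta = 10 + 2 + 1 = 13 — holds.
6. delta=10, beta=-3, eps=2; 1 of them equals -3 — holds.
7. max(1, 10) = 10, not 11 — fails.
8. eta + beta = 1 + (-3) = -2 — holds.
9. delta + eps = 10 + 2 = 12 — holds.

Constraints 1 and 7 are violated.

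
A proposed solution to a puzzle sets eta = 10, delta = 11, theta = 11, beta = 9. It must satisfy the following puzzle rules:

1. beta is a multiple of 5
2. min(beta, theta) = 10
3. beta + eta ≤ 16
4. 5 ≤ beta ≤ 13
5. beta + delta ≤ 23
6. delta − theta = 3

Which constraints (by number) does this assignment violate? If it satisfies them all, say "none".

Constraints 1, 2, 3, 6 do not hold.

1. 9 = 5×1 + 4, so 5 does not divide 9  ✗
2. min(9, 11) = 9, not 10  ✗
3. beta + eta = 9 + 10 = 19; 19 > 16, bound 16 not met  ✗
4. beta = 9 lies in [5, 13]  ✓
5. beta + delta = 9 + 11 = 20; 20 ≤ 23  ✓
6. delta − theta = 11 − 11 = 0, not 3  ✗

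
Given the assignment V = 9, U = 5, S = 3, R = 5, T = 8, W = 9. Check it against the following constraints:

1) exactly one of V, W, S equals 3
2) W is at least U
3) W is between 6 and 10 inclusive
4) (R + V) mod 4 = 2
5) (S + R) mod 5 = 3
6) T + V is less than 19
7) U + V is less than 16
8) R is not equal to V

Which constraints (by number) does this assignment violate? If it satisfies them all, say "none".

1) V=9, W=9, S=3; 1 of them equals 3 — holds.
2) W = 9, U = 5; 9 ≥ 5 — holds.
3) W = 9 lies in [6, 10] — holds.
4) R + V = 14; 14 mod 4 = 2 — holds.
5) S + R = 8; 8 mod 5 = 3 — holds.
6) T + V = 8 + 9 = 17; 17 < 19 — holds.
7) U + V = 5 + 9 = 14; 14 < 16 — holds.
8) R = 5, V = 9; distinct — holds.

None — every constraint holds.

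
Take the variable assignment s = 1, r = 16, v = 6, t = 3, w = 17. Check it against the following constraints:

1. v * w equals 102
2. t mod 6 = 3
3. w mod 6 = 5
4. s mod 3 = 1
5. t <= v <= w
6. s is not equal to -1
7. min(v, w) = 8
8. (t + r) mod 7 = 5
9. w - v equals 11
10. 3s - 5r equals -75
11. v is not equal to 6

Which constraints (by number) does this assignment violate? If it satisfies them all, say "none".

1. v * w = 6 * 17 = 102  holds
2. 3 mod 6 = 3  holds
3. 17 mod 6 = 5  holds
4. 1 mod 3 = 1  holds
5. values 3 <= 6 <= 17  holds
6. s = 1, and 1 ≠ -1  holds
7. min(6, 17) = 6, not 8  fails
8. t + r = 19; 19 mod 7 = 5  holds
9. w - v = 17 - 6 = 11  holds
10. 3s - 5r = 3(1) - 5(16) = -77, not -75  fails
11. v = 6, but 6 is required to differ  fails

Violated: 7, 10, 11.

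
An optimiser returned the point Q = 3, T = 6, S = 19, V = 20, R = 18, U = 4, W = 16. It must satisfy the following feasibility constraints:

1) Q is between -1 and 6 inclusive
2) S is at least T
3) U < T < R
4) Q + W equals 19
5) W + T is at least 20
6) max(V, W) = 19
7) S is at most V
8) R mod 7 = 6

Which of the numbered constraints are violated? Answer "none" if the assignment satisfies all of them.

Violated: 6, 8.

1) Q = 3 lies in [-1, 6]  yes
2) S = 19, T = 6; 19 ≥ 6  yes
3) values 4 < 6 < 18  yes
4) Q + W = 3 + 16 = 19  yes
5) W + T = 16 + 6 = 22; 22 ≥ 20  yes
6) max(20, 16) = 20, not 19  no
7) S = 19, V = 20; 19 ≤ 20  yes
8) 18 mod 7 = 4, not 6  no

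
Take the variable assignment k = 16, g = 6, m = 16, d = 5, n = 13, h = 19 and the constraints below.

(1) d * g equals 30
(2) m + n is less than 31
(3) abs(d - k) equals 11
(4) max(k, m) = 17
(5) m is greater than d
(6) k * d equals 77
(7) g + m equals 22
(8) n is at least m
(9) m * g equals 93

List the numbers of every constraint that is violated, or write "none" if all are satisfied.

(1) d * g = 5 * 6 = 30  holds
(2) m + n = 16 + 13 = 29; 29 < 31  holds
(3) abs(5 - 16) = 11  holds
(4) max(16, 16) = 16, not 17  fails
(5) m = 16, d = 5; 16 > 5  holds
(6) k * d = 16 * 5 = 80, not 77  fails
(7) g + m = 6 + 16 = 22  holds
(8) n = 13, m = 16; 13 < 16 (want ≥)  fails
(9) m * g = 16 * 6 = 96, not 93  fails

No — constraints 4, 6, 8, 9 are not satisfied.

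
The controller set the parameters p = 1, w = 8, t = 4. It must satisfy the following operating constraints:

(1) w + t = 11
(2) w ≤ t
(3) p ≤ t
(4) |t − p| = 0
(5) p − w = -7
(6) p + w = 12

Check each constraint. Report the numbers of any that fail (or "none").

The assignment fails constraints 1, 2, 4, and 6.

(1) w + t = 8 + 4 = 12, not 11  fails
(2) w = 8, t = 4; 8 > 4 (want ≤)  fails
(3) p = 1, t = 4; 1 ≤ 4  holds
(4) |4 − 1| = 3, not 0  fails
(5) p − w = 1 − 8 = -7  holds
(6) p + w = 1 + 8 = 9, not 12  fails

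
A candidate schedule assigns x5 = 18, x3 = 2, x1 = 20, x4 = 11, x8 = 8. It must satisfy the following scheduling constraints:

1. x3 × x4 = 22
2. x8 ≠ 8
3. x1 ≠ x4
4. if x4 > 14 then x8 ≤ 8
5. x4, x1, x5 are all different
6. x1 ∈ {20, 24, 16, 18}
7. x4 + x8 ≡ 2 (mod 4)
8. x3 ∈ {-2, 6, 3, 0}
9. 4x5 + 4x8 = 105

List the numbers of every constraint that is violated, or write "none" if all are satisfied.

1. x3 × x4 = 2 × 11 = 22  holds
2. x8 = 8, but 8 is required to differ  fails
3. x1 = 20, x4 = 11; distinct  holds
4. x4 = 11, not > 14; antecedent false, conditional vacuously true  holds
5. values 11, 20, 18 are pairwise distinct  holds
6. x1 = 20 is in {20, 24, 16, 18}  holds
7. x4 + x8 = 19; 19 mod 4 = 3, not 2  fails
8. x3 = 2 is not in {-2, 6, 3, 0}  fails
9. 4x5 + 4x8 = 4(18) + 4(8) = 104, not 105  fails

The assignment fails constraints 2, 7, 8, and 9.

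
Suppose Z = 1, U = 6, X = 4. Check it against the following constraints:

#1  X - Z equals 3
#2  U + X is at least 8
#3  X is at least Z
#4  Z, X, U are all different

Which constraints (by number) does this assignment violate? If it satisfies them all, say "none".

The assignment satisfies every constraint.

#1 X - Z = 4 - 1 = 3 — OK.
#2 U + X = 6 + 4 = 10; 10 ≥ 8 — OK.
#3 X = 4, Z = 1; 4 ≥ 1 — OK.
#4 values 1, 4, 6 are pairwise distinct — OK.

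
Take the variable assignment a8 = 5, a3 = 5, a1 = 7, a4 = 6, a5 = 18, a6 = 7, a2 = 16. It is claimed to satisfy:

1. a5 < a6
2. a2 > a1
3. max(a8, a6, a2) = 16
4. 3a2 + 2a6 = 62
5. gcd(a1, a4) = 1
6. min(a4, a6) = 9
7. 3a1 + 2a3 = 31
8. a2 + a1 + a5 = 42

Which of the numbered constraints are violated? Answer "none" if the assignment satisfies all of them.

1. a5 = 18, a6 = 7; 18 ≥ 7 (want <)  false
2. a2 = 16, a1 = 7; 16 > 7  true
3. max(5, 7, 16) = 16  true
4. 3a2 + 2a6 = 3(16) + 2(7) = 62  true
5. gcd(7, 6) = 1  true
6. min(6, 7) = 6, not 9  false
7. 3a1 + 2a3 = 3(7) + 2(5) = 31  true
8. a2 + a1 + a5 = 16 + 7 + 18 = 41, not 42  false

The assignment fails constraints 1, 6, 8.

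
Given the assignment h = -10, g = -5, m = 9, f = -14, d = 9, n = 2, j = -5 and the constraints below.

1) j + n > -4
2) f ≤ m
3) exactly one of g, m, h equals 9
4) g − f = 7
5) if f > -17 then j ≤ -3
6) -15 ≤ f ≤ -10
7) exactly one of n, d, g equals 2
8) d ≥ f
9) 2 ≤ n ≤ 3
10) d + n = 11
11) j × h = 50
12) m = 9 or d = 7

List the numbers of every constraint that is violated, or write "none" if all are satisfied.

1) j + n = -5 + 2 = -3; -3 > -4 — satisfied.
2) f = -14, m = 9; -14 ≤ 9 — satisfied.
3) g=-5, m=9, h=-10; 1 of them equals 9 — satisfied.
4) g − f = -5 − (-14) = 9, not 7 — violated.
5) f = -14 > -17, so we need j ≤ -3; j = -5 ≤ -3 — satisfied.
6) f = -14 lies in [-15, -10] — satisfied.
7) n=2, d=9, g=-5; 1 of them equals 2 — satisfied.
8) d = 9, f = -14; 9 ≥ -14 — satisfied.
9) n = 2 lies in [2, 3] — satisfied.
10) d + n = 9 + 2 = 11 — satisfied.
11) j × h = -5 × (-10) = 50 — satisfied.
12) m = 9 = 9 (first disjunct) — satisfied.

Constraint 4 does not hold.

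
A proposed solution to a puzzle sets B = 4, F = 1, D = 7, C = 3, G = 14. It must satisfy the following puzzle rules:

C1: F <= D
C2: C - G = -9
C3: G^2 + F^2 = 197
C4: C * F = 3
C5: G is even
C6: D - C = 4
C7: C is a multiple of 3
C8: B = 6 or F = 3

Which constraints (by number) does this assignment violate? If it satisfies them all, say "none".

The assignment fails constraints 2 and 8.

C1: F = 1, D = 7; 1 ≤ 7 — satisfied.
C2: C - G = 3 - 14 = -11, not -9 — violated.
C3: G^2 + F^2 = 14^2 + 1^2 = 196 + 1 = 197 — satisfied.
C4: C * F = 3 * 1 = 3 — satisfied.
C5: G = 14 is even — satisfied.
C6: D - C = 7 - 3 = 4 — satisfied.
C7: 3 / 3 = 1, so 3 divides 3 — satisfied.
C8: B = 4 ≠ 6 and F = 1 ≠ 3; both disjuncts false — violated.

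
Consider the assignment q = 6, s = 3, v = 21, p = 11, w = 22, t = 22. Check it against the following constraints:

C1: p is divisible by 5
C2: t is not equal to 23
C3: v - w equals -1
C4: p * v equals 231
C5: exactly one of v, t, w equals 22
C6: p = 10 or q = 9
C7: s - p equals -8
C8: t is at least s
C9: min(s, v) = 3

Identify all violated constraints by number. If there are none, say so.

C1: 11 = 5*2 + 1, so 5 does not divide 11  ✘
C2: t = 22, and 22 ≠ 23  ✔
C3: v - w = 21 - 22 = -1  ✔
C4: p * v = 11 * 21 = 231  ✔
C5: v=21, t=22, w=22; 2 of them equal 22, not exactly one  ✘
C6: p = 11 ≠ 10 and q = 6 ≠ 9; both disjuncts false  ✘
C7: s - p = 3 - 11 = -8  ✔
C8: t = 22, s = 3; 22 ≥ 3  ✔
C9: min(3, 21) = 3  ✔

No — constraints 1, 5, and 6 are not satisfied.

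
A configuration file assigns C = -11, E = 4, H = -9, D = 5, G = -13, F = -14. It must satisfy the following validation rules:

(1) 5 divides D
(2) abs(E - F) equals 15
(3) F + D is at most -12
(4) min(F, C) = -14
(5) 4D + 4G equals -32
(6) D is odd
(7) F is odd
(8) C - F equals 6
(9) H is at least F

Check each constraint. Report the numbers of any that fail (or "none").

(1) 5 / 5 = 1, so 5 divides 5 — satisfied.
(2) abs(4 - (-14)) = 18, not 15 — violated.
(3) F + D = -14 + 5 = -9; -9 > -12, bound -12 not met — violated.
(4) min(-14, -11) = -14 — satisfied.
(5) 4D + 4G = 4(5) + 4(-13) = -32 — satisfied.
(6) D = 5 is odd — satisfied.
(7) F = -14 is even — violated.
(8) C - F = -11 - (-14) = 3, not 6 — violated.
(9) H = -9, F = -14; -9 ≥ -14 — satisfied.

The assignment fails constraints 2, 3, 7, 8.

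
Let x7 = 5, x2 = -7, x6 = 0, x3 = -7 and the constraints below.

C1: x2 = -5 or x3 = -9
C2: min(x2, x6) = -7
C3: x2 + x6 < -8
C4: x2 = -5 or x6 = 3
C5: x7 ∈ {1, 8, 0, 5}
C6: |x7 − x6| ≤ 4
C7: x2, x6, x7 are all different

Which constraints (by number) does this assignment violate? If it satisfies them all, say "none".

Constraints 1, 3, 4, 6 do not hold.

C1: x2 = -7 ≠ -5 and x3 = -7 ≠ -9; both disjuncts false  no
C2: min(-7, 0) = -7  yes
C3: x2 + x6 = -7 + 0 = -7; -7 ≥ -8, bound -8 not met  no
C4: x2 = -7 ≠ -5 and x6 = 0 ≠ 3; both disjuncts false  no
C5: x7 = 5 is in {1, 8, 0, 5}  yes
C6: |5 − 0| = 5; 5 > 4, exceeds bound 4  no
C7: values -7, 0, 5 are pairwise distinct  yes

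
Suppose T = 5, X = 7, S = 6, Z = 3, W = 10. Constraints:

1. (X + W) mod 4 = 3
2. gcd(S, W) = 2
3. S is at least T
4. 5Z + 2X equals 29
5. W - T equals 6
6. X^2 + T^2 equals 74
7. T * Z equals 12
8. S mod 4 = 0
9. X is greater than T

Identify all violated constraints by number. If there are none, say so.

1. X + W = 17; 17 mod 4 = 1, not 3  fails
2. gcd(6, 10) = 2  holds
3. S = 6, T = 5; 6 ≥ 5  holds
4. 5Z + 2X = 5(3) + 2(7) = 29  holds
5. W - T = 10 - 5 = 5, not 6  fails
6. X^2 + T^2 = 7^2 + 5^2 = 49 + 25 = 74  holds
7. T * Z = 5 * 3 = 15, not 12  fails
8. 6 mod 4 = 2, not 0  fails
9. X = 7, T = 5; 7 > 5  holds

No — constraints 1, 5, 7, and 8 are not satisfied.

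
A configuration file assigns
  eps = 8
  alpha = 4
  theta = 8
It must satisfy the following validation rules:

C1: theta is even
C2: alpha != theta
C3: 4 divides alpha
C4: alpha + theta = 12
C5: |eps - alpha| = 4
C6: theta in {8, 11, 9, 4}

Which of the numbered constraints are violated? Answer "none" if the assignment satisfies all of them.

C1: theta = 8 is even — OK.
C2: alpha = 4, theta = 8; distinct — OK.
C3: 4 / 4 = 1, so 4 divides 4 — OK.
C4: alpha + theta = 4 + 8 = 12 — OK.
C5: |8 - 4| = 4 — OK.
C6: theta = 8 is in {8, 11, 9, 4} — OK.

Yes — all constraints hold.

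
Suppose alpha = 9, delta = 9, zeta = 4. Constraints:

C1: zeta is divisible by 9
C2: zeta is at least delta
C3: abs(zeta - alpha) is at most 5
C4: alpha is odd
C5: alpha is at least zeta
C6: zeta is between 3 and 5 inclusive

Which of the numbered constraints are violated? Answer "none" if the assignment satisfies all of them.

C1: 4 = 9*0 + 4, so 9 does not divide 4  fails
C2: zeta = 4, delta = 9; 4 < 9 (want ≥)  fails
C3: abs(4 - 9) = 5; 5 ≤ 5  holds
C4: alpha = 9 is odd  holds
C5: alpha = 9, zeta = 4; 9 ≥ 4  holds
C6: zeta = 4 lies in [3, 5]  holds

The assignment fails constraints 1, 2.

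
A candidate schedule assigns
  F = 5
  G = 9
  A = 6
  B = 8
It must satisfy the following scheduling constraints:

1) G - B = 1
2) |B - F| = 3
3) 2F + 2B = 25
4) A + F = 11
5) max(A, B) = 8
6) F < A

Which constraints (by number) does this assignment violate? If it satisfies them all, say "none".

Constraint 3 does not hold.

1) G - B = 9 - 8 = 1  holds
2) |8 - 5| = 3  holds
3) 2F + 2B = 2(5) + 2(8) = 26, not 25  fails
4) A + F = 6 + 5 = 11  holds
5) max(6, 8) = 8  holds
6) F = 5, A = 6; 5 < 6  holds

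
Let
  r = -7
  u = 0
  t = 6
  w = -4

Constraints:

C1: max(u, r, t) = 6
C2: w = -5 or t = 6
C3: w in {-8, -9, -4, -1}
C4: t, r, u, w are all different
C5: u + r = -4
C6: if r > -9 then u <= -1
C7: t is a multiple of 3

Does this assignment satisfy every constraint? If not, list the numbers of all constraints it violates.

No — constraints 5 and 6 are not satisfied.

C1: max(0, -7, 6) = 6 — holds.
C2: w = -4 ≠ -5, but t = 6 = 6 (second disjunct) — holds.
C3: w = -4 is in {-8, -9, -4, -1} — holds.
C4: values 6, -7, 0, -4 are pairwise distinct — holds.
C5: u + r = 0 + (-7) = -7, not -4 — fails.
C6: r = -7 > -9, so we need u ≤ -1; but u = 0 > -1 — fails.
C7: 6 / 3 = 2, so 3 divides 6 — holds.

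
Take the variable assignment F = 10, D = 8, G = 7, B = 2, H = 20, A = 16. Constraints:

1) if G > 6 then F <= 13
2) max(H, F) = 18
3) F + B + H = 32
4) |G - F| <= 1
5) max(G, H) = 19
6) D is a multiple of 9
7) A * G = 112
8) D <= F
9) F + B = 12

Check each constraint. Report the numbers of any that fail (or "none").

1) G = 7 > 6, so we need F ≤ 13; F = 10 ≤ 13  yes
2) max(20, 10) = 20, not 18  no
3) F + B + H = 10 + 2 + 20 = 32  yes
4) |7 - 10| = 3; 3 > 1, exceeds bound 1  no
5) max(7, 20) = 20, not 19  no
6) 8 = 9*0 + 8, so 9 does not divide 8  no
7) A * G = 16 * 7 = 112  yes
8) D = 8, F = 10; 8 ≤ 10  yes
9) F + B = 10 + 2 = 12  yes

Constraints 2, 4, 5, and 6 do not hold.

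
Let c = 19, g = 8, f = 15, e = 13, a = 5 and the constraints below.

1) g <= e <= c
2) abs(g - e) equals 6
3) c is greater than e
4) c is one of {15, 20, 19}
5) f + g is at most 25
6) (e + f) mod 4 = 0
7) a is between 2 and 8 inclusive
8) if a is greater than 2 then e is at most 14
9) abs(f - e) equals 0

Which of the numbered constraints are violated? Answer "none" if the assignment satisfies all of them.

The assignment fails constraints 2 and 9.

1) values 8 <= 13 <= 19  ✔
2) abs(8 - 13) = 5, not 6  ✘
3) c = 19, e = 13; 19 > 13  ✔
4) c = 19 is in {15, 20, 19}  ✔
5) f + g = 15 + 8 = 23; 23 ≤ 25  ✔
6) e + f = 28; 28 mod 4 = 0  ✔
7) a = 5 lies in [2, 8]  ✔
8) a = 5 > 2, so we need e ≤ 14; e = 13 ≤ 14  ✔
9) abs(15 - 13) = 2, not 0  ✘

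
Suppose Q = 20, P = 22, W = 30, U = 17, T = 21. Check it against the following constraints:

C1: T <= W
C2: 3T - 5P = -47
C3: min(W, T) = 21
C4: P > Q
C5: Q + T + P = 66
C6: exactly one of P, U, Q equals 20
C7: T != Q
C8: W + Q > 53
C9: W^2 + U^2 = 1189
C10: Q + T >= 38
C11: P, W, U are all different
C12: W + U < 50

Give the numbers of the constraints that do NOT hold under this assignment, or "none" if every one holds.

No — constraints 5, 8 are not satisfied.

C1: T = 21, W = 30; 21 ≤ 30  yes
C2: 3T - 5P = 3(21) - 5(22) = -47  yes
C3: min(30, 21) = 21  yes
C4: P = 22, Q = 20; 22 > 20  yes
C5: Q + T + P = 20 + 21 + 22 = 63, not 66  no
C6: P=22, U=17, Q=20; 1 of them equals 20  yes
C7: T = 21, Q = 20; distinct  yes
C8: W + Q = 30 + 20 = 50; 50 ≤ 53, bound 53 not met  no
C9: W^2 + U^2 = 30^2 + 17^2 = 900 + 289 = 1189  yes
C10: Q + T = 20 + 21 = 41; 41 ≥ 38  yes
C11: values 22, 30, 17 are pairwise distinct  yes
C12: W + U = 30 + 17 = 47; 47 < 50  yes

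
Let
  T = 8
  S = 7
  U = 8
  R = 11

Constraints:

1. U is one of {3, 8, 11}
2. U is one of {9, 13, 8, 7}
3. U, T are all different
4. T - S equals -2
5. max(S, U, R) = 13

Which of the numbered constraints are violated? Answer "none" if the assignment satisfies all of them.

1. U = 8 is in {3, 8, 11}  holds
2. U = 8 is in {9, 13, 8, 7}  holds
3. U = T = 8, not all different  fails
4. T - S = 8 - 7 = 1, not -2  fails
5. max(7, 8, 11) = 11, not 13  fails

Violated: 3, 4, and 5.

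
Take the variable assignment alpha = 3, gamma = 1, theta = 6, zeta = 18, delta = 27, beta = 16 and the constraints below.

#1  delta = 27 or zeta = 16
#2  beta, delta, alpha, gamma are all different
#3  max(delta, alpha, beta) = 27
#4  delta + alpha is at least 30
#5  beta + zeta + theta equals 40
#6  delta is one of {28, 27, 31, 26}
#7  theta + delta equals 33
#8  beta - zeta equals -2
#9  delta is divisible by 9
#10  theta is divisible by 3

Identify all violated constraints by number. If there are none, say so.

No violations.

#1 delta = 27 = 27 (first disjunct)  ✔
#2 values 16, 27, 3, 1 are pairwise distinct  ✔
#3 max(27, 3, 16) = 27  ✔
#4 delta + alpha = 27 + 3 = 30; 30 ≥ 30  ✔
#5 beta + zeta + theta = 16 + 18 + 6 = 40  ✔
#6 delta = 27 is in {28, 27, 31, 26}  ✔
#7 theta + delta = 6 + 27 = 33  ✔
#8 beta - zeta = 16 - 18 = -2  ✔
#9 27 / 9 = 3, so 9 divides 27  ✔
#10 6 / 3 = 2, so 3 divides 6  ✔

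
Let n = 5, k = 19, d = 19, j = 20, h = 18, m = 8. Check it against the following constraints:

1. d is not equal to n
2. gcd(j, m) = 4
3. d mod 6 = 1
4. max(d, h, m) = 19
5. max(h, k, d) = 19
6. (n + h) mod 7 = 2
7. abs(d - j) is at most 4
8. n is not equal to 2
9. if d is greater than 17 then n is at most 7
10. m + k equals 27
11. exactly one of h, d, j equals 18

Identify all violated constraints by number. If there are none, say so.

No violations.

1. d = 19, n = 5; distinct  holds
2. gcd(20, 8) = 4  holds
3. 19 mod 6 = 1  holds
4. max(19, 18, 8) = 19  holds
5. max(18, 19, 19) = 19  holds
6. n + h = 23; 23 mod 7 = 2  holds
7. abs(19 - 20) = 1; 1 ≤ 4  holds
8. n = 5, and 5 ≠ 2  holds
9. d = 19 > 17, so we need n ≤ 7; n = 5 ≤ 7  holds
10. m + k = 8 + 19 = 27  holds
11. h=18, d=19, j=20; 1 of them equals 18  holds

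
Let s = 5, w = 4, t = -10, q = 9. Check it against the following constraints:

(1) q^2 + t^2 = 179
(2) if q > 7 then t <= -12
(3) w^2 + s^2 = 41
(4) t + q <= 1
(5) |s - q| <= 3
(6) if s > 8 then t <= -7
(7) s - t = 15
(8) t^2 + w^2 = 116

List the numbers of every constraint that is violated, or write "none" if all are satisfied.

Constraints 1, 2, 5 are violated.

(1) q^2 + t^2 = 9^2 + (-10)^2 = 81 + 100 = 181, not 179  false
(2) q = 9 > 7, so we need t ≤ -12; but t = -10 > -12  false
(3) w^2 + s^2 = 4^2 + 5^2 = 16 + 25 = 41  true
(4) t + q = -10 + 9 = -1; -1 ≤ 1  true
(5) |5 - 9| = 4; 4 > 3, exceeds bound 3  false
(6) s = 5, not > 8; antecedent false, conditional vacuously true  true
(7) s - t = 5 - (-10) = 15  true
(8) t^2 + w^2 = (-10)^2 + 4^2 = 100 + 16 = 116  true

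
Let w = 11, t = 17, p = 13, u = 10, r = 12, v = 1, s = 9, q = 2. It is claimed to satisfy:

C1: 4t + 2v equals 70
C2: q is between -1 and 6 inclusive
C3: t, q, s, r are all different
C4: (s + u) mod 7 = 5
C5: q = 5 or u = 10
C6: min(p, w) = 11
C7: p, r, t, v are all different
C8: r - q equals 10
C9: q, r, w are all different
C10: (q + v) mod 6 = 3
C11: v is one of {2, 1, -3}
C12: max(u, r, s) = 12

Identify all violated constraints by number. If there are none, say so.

C1: 4t + 2v = 4(17) + 2(1) = 70 — OK.
C2: q = 2 lies in [-1, 6] — OK.
C3: values 17, 2, 9, 12 are pairwise distinct — OK.
C4: s + u = 19; 19 mod 7 = 5 — OK.
C5: q = 2 ≠ 5, but u = 10 = 10 (second disjunct) — OK.
C6: min(13, 11) = 11 — OK.
C7: values 13, 12, 17, 1 are pairwise distinct — OK.
C8: r - q = 12 - 2 = 10 — OK.
C9: values 2, 12, 11 are pairwise distinct — OK.
C10: q + v = 3; 3 mod 6 = 3 — OK.
C11: v = 1 is in {2, 1, -3} — OK.
C12: max(10, 12, 9) = 12 — OK.

All constraints are satisfied.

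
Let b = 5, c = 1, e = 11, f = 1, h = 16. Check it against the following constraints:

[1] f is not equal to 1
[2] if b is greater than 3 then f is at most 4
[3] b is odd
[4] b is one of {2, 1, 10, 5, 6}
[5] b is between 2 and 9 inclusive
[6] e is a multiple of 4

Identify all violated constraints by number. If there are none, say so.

Constraints 1 and 6 do not hold.

[1] f = 1, but 1 is required to differ  false
[2] b = 5 > 3, so we need f ≤ 4; f = 1 ≤ 4  true
[3] b = 5 is odd  true
[4] b = 5 is in {2, 1, 10, 5, 6}  true
[5] b = 5 lies in [2, 9]  true
[6] 11 = 4*2 + 3, so 4 does not divide 11  false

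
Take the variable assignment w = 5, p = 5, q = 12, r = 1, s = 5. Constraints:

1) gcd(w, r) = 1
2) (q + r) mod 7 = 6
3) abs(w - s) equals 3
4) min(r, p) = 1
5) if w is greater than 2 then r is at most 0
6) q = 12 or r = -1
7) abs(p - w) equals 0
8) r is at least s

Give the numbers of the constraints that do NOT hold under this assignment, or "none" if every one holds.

1) gcd(5, 1) = 1 — OK.
2) q + r = 13; 13 mod 7 = 6 — OK.
3) abs(5 - 5) = 0, not 3 — violated.
4) min(1, 5) = 1 — OK.
5) w = 5 > 2, so we need r ≤ 0; but r = 1 > 0 — violated.
6) q = 12 = 12 (first disjunct) — OK.
7) abs(5 - 5) = 0 — OK.
8) r = 1, s = 5; 1 < 5 (want ≥) — violated.

Constraints 3, 5, and 8 do not hold.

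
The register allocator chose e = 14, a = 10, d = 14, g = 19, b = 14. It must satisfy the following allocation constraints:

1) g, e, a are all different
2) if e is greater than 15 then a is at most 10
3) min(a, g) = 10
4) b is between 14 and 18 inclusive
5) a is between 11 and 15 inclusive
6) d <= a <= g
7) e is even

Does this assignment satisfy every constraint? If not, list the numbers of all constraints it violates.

Constraints 5 and 6 are violated.

1) values 19, 14, 10 are pairwise distinct — satisfied.
2) e = 14, not > 15; antecedent false, conditional vacuously true — satisfied.
3) min(10, 19) = 10 — satisfied.
4) b = 14 lies in [14, 18] — satisfied.
5) a = 10 is outside [11, 15] — violated.
6) values 14, 10, 19; d = 14 is not <= a = 10 — violated.
7) e = 14 is even — satisfied.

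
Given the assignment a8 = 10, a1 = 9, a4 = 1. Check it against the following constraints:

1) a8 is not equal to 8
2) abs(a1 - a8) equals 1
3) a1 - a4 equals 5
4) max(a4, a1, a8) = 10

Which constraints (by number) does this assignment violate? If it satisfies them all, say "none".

Violated: 3.

1) a8 = 10, and 10 ≠ 8 — OK.
2) abs(9 - 10) = 1 — OK.
3) a1 - a4 = 9 - 1 = 8, not 5 — violated.
4) max(1, 9, 10) = 10 — OK.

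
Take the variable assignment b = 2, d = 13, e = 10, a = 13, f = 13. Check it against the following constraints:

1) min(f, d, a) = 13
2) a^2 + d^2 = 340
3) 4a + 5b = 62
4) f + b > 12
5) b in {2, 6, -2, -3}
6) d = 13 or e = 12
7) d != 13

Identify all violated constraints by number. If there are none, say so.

1) min(13, 13, 13) = 13  holds
2) a^2 + d^2 = 13^2 + 13^2 = 169 + 169 = 338, not 340  fails
3) 4a + 5b = 4(13) + 5(2) = 62  holds
4) f + b = 13 + 2 = 15; 15 > 12  holds
5) b = 2 is in {2, 6, -2, -3}  holds
6) d = 13 = 13 (first disjunct)  holds
7) d = 13, but 13 is required to differ  fails

Violated: 2 and 7.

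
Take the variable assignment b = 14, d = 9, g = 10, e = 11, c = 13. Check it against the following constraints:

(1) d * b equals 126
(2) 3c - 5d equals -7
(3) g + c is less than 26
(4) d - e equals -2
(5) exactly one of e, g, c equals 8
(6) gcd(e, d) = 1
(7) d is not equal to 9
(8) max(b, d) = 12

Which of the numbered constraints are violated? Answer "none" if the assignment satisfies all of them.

No — constraints 2, 5, 7, and 8 are not satisfied.

(1) d * b = 9 * 14 = 126 — holds.
(2) 3c - 5d = 3(13) - 5(9) = -6, not -7 — does not hold.
(3) g + c = 10 + 13 = 23; 23 < 26 — holds.
(4) d - e = 9 - 11 = -2 — holds.
(5) e=11, g=10, c=13; 0 of them equal 8, not exactly one — does not hold.
(6) gcd(11, 9) = 1 — holds.
(7) d = 9, but 9 is required to differ — does not hold.
(8) max(14, 9) = 14, not 12 — does not hold.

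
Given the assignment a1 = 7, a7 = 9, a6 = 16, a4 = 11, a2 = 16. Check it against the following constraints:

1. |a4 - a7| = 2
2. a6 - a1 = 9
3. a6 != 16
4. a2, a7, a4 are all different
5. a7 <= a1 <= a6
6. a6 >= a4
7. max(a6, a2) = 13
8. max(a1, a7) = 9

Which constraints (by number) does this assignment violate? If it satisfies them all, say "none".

Constraints 3, 5, and 7 are violated.

1. |11 - 9| = 2 — satisfied.
2. a6 - a1 = 16 - 7 = 9 — satisfied.
3. a6 = 16, but 16 is required to differ — violated.
4. values 16, 9, 11 are pairwise distinct — satisfied.
5. values 9, 7, 16; a7 = 9 is not <= a1 = 7 — violated.
6. a6 = 16, a4 = 11; 16 ≥ 11 — satisfied.
7. max(16, 16) = 16, not 13 — violated.
8. max(7, 9) = 9 — satisfied.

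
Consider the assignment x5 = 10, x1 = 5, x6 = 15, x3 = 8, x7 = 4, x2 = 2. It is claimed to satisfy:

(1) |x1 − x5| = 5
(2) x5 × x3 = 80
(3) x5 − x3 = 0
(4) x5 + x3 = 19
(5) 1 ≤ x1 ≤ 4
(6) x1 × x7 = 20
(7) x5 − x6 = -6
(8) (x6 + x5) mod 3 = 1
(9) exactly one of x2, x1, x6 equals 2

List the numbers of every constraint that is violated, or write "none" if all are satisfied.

(1) |5 − 10| = 5 — holds.
(2) x5 × x3 = 10 × 8 = 80 — holds.
(3) x5 − x3 = 10 − 8 = 2, not 0 — fails.
(4) x5 + x3 = 10 + 8 = 18, not 19 — fails.
(5) x1 = 5 is outside [1, 4] — fails.
(6) x1 × x7 = 5 × 4 = 20 — holds.
(7) x5 − x6 = 10 − 15 = -5, not -6 — fails.
(8) x6 + x5 = 25; 25 mod 3 = 1 — holds.
(9) x2=2, x1=5, x6=15; 1 of them equals 2 — holds.

The assignment fails constraints 3, 4, 5, and 7.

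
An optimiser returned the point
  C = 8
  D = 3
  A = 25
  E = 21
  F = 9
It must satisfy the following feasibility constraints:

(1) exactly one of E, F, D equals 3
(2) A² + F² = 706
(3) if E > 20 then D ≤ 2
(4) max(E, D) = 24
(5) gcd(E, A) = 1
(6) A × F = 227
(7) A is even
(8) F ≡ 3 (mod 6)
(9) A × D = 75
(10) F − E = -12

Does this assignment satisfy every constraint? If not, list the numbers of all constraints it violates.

(1) E=21, F=9, D=3; 1 of them equals 3 — holds.
(2) A² + F² = 25² + 9² = 625 + 81 = 706 — holds.
(3) E = 21 > 20, so we need D ≤ 2; but D = 3 > 2 — does not hold.
(4) max(21, 3) = 21, not 24 — does not hold.
(5) gcd(21, 25) = 1 — holds.
(6) A × F = 25 × 9 = 225, not 227 — does not hold.
(7) A = 25 is odd — does not hold.
(8) 9 mod 6 = 3 — holds.
(9) A × D = 25 × 3 = 75 — holds.
(10) F − E = 9 − 21 = -12 — holds.

No — constraints 3, 4, 6, and 7 are not satisfied.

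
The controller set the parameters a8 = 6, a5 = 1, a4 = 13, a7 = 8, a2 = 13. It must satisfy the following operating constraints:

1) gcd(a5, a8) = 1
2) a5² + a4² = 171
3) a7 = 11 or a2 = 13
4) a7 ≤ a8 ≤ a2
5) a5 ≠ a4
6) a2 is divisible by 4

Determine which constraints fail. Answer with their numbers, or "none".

Constraints 2, 4, 6 are violated.

1) gcd(1, 6) = 1 — holds.
2) a5² + a4² = 1² + 13² = 1 + 169 = 170, not 171 — fails.
3) a7 = 8 ≠ 11, but a2 = 13 = 13 (second disjunct) — holds.
4) values 8, 6, 13; a7 = 8 is not ≤ a8 = 6 — fails.
5) a5 = 1, a4 = 13; distinct — holds.
6) 13 = 4×3 + 1, so 4 does not divide 13 — fails.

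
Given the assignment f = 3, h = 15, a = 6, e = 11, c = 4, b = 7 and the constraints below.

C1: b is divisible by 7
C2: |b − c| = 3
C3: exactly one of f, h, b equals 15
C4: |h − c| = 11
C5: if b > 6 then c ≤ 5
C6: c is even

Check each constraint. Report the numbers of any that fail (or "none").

All constraints are satisfied.

C1: 7 / 7 = 1, so 7 divides 7 — satisfied.
C2: |7 − 4| = 3 — satisfied.
C3: f=3, h=15, b=7; 1 of them equals 15 — satisfied.
C4: |15 − 4| = 11 — satisfied.
C5: b = 7 > 6, so we need c ≤ 5; c = 4 ≤ 5 — satisfied.
C6: c = 4 is even — satisfied.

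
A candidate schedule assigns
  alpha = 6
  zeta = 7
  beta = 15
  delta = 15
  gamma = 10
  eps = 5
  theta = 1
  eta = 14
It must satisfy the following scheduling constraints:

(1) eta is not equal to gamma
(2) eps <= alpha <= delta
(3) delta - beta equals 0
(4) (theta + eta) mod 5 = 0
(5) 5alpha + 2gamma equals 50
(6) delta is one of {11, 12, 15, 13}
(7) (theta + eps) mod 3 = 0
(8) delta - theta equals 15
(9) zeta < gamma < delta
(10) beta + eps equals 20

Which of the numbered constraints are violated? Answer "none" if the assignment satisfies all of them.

Constraint 8 does not hold.

(1) eta = 14, gamma = 10; distinct  holds
(2) values 5 <= 6 <= 15  holds
(3) delta - beta = 15 - 15 = 0  holds
(4) theta + eta = 15; 15 mod 5 = 0  holds
(5) 5alpha + 2gamma = 5(6) + 2(10) = 50  holds
(6) delta = 15 is in {11, 12, 15, 13}  holds
(7) theta + eps = 6; 6 mod 3 = 0  holds
(8) delta - theta = 15 - 1 = 14, not 15  fails
(9) values 7 < 10 < 15  holds
(10) beta + eps = 15 + 5 = 20  holds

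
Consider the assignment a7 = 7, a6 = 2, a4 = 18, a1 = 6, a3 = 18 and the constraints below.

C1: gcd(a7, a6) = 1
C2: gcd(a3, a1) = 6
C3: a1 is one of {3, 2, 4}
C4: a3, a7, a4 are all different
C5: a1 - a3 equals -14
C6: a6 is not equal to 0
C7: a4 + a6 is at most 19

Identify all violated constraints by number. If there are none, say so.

C1: gcd(7, 2) = 1 — OK.
C2: gcd(18, 6) = 6 — OK.
C3: a1 = 6 is not in {3, 2, 4} — violated.
C4: a3 = a4 = 18, not all different — violated.
C5: a1 - a3 = 6 - 18 = -12, not -14 — violated.
C6: a6 = 2, and 2 ≠ 0 — OK.
C7: a4 + a6 = 18 + 2 = 20; 20 > 19, bound 19 not met — violated.

The assignment fails constraints 3, 4, 5, and 7.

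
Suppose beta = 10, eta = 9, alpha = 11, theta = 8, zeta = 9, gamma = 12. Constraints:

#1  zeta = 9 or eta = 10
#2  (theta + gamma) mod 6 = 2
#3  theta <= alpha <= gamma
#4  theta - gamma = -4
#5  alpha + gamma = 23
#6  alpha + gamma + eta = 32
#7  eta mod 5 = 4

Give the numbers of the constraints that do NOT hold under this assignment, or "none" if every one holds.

#1 zeta = 9 = 9 (first disjunct) — holds.
#2 theta + gamma = 20; 20 mod 6 = 2 — holds.
#3 values 8 <= 11 <= 12 — holds.
#4 theta - gamma = 8 - 12 = -4 — holds.
#5 alpha + gamma = 11 + 12 = 23 — holds.
#6 alpha + gamma + eta = 11 + 12 + 9 = 32 — holds.
#7 9 mod 5 = 4 — holds.

Yes — all constraints hold.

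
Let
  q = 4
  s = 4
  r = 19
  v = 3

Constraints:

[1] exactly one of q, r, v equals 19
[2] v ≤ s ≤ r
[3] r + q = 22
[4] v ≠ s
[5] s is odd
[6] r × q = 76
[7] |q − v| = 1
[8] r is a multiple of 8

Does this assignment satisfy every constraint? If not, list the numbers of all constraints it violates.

Constraints 3, 5, 8 are violated.

[1] q=4, r=19, v=3; 1 of them equals 19  true
[2] values 3 ≤ 4 ≤ 19  true
[3] r + q = 19 + 4 = 23, not 22  false
[4] v = 3, s = 4; distinct  true
[5] s = 4 is even  false
[6] r × q = 19 × 4 = 76  true
[7] |4 − 3| = 1  true
[8] 19 = 8×2 + 3, so 8 does not divide 19  false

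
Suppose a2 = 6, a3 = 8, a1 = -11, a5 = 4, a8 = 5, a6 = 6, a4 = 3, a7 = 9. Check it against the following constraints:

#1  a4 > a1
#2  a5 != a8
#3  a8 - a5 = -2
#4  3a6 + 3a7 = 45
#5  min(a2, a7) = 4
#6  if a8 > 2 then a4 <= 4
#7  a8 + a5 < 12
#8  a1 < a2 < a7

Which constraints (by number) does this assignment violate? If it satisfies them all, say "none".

Violated: 3, 5.

#1 a4 = 3, a1 = -11; 3 > -11 — OK.
#2 a5 = 4, a8 = 5; distinct — OK.
#3 a8 - a5 = 5 - 4 = 1, not -2 — violated.
#4 3a6 + 3a7 = 3(6) + 3(9) = 45 — OK.
#5 min(6, 9) = 6, not 4 — violated.
#6 a8 = 5 > 2, so we need a4 ≤ 4; a4 = 3 ≤ 4 — OK.
#7 a8 + a5 = 5 + 4 = 9; 9 < 12 — OK.
#8 values -11 < 6 < 9 — OK.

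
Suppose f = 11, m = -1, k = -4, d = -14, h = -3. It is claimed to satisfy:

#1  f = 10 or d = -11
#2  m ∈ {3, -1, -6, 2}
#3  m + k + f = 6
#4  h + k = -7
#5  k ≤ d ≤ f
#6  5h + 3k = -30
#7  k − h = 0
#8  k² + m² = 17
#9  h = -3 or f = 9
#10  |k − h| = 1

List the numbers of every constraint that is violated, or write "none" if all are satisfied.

#1 f = 11 ≠ 10 and d = -14 ≠ -11; both disjuncts false  FAIL
#2 m = -1 is in {3, -1, -6, 2}  OK
#3 m + k + f = -1 + (-4) + 11 = 6  OK
#4 h + k = -3 + (-4) = -7  OK
#5 values -4, -14, 11; k = -4 is not ≤ d = -14  FAIL
#6 5h + 3k = 5(-3) + 3(-4) = -27, not -30  FAIL
#7 k − h = -4 − (-3) = -1, not 0  FAIL
#8 k² + m² = (-4)² + (-1)² = 16 + 1 = 17  OK
#9 h = -3 = -3 (first disjunct)  OK
#10 |-4 − (-3)| = 1  OK

Constraints 1, 5, 6, and 7 are violated.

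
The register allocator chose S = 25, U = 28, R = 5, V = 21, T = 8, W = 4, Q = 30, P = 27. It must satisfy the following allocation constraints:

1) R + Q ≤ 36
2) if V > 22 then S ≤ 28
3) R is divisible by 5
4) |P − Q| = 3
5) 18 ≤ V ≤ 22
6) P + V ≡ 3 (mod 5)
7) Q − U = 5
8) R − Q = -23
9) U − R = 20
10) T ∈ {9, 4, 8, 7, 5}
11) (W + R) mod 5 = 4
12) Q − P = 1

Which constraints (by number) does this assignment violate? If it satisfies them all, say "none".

1) R + Q = 5 + 30 = 35; 35 ≤ 36  yes
2) V = 21, not > 22; antecedent false, conditional vacuously true  yes
3) 5 / 5 = 1, so 5 divides 5  yes
4) |27 − 30| = 3  yes
5) V = 21 lies in [18, 22]  yes
6) P + V = 48; 48 mod 5 = 3  yes
7) Q − U = 30 − 28 = 2, not 5  no
8) R − Q = 5 − 30 = -25, not -23  no
9) U − R = 28 − 5 = 23, not 20  no
10) T = 8 is in {9, 4, 8, 7, 5}  yes
11) W + R = 9; 9 mod 5 = 4  yes
12) Q − P = 30 − 27 = 3, not 1  no

No — constraints 7, 8, 9, 12 are not satisfied.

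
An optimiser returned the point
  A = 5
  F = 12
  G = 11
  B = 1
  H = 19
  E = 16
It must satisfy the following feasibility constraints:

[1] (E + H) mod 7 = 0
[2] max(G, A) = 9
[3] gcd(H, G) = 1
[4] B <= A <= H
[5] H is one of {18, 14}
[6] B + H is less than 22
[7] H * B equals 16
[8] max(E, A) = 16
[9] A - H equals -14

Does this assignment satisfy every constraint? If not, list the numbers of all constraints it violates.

[1] E + H = 35; 35 mod 7 = 0  OK
[2] max(11, 5) = 11, not 9  FAIL
[3] gcd(19, 11) = 1  OK
[4] values 1 <= 5 <= 19  OK
[5] H = 19 is not in {18, 14}  FAIL
[6] B + H = 1 + 19 = 20; 20 < 22  OK
[7] H * B = 19 * 1 = 19, not 16  FAIL
[8] max(16, 5) = 16  OK
[9] A - H = 5 - 19 = -14  OK

Violated: 2, 5, 7.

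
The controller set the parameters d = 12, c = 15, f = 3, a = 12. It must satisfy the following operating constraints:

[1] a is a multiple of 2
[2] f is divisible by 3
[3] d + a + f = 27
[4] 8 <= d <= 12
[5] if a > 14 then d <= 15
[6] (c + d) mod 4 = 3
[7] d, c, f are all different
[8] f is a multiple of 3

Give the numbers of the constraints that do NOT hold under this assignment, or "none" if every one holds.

[1] 12 / 2 = 6, so 2 divides 12  OK
[2] 3 / 3 = 1, so 3 divides 3  OK
[3] d + a + f = 12 + 12 + 3 = 27  OK
[4] d = 12 lies in [8, 12]  OK
[5] a = 12, not > 14; antecedent false, conditional vacuously true  OK
[6] c + d = 27; 27 mod 4 = 3  OK
[7] values 12, 15, 3 are pairwise distinct  OK
[8] 3 / 3 = 1, so 3 divides 3  OK

All constraints are satisfied.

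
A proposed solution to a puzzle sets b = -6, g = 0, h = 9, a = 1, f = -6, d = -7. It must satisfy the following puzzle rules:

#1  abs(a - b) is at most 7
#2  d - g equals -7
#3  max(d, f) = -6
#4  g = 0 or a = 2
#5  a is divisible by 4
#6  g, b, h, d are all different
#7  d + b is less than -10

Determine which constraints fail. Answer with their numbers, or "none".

No — constraint 5 is not satisfied.

#1 abs(1 - (-6)) = 7; 7 ≤ 7 — holds.
#2 d - g = -7 - 0 = -7 — holds.
#3 max(-7, -6) = -6 — holds.
#4 g = 0 = 0 (first disjunct) — holds.
#5 1 = 4*0 + 1, so 4 does not divide 1 — does not hold.
#6 values 0, -6, 9, -7 are pairwise distinct — holds.
#7 d + b = -7 + (-6) = -13; -13 < -10 — holds.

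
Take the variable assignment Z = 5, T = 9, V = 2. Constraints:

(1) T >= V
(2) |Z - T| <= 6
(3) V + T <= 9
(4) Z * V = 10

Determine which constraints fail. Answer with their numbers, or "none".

(1) T = 9, V = 2; 9 ≥ 2  OK
(2) |5 - 9| = 4; 4 ≤ 6  OK
(3) V + T = 2 + 9 = 11; 11 > 9, bound 9 not met  FAIL
(4) Z * V = 5 * 2 = 10  OK

Violated: 3.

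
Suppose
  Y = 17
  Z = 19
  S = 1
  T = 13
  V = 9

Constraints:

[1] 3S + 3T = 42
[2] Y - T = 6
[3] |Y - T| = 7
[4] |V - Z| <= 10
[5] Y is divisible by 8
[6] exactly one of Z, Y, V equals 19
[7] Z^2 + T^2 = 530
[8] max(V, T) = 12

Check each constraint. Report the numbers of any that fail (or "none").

Violated: 2, 3, 5, 8.

[1] 3S + 3T = 3(1) + 3(13) = 42  OK
[2] Y - T = 17 - 13 = 4, not 6  FAIL
[3] |17 - 13| = 4, not 7  FAIL
[4] |9 - 19| = 10; 10 ≤ 10  OK
[5] 17 = 8*2 + 1, so 8 does not divide 17  FAIL
[6] Z=19, Y=17, V=9; 1 of them equals 19  OK
[7] Z^2 + T^2 = 19^2 + 13^2 = 361 + 169 = 530  OK
[8] max(9, 13) = 13, not 12  FAIL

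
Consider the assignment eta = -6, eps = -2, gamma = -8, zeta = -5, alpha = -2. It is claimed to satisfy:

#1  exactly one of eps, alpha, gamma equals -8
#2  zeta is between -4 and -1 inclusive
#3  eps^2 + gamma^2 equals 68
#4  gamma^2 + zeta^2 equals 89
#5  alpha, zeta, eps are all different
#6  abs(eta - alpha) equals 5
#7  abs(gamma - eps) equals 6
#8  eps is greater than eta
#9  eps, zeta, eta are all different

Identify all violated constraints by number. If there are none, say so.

#1 eps=-2, alpha=-2, gamma=-8; 1 of them equals -8 — holds.
#2 zeta = -5 is outside [-4, -1] — does not hold.
#3 eps^2 + gamma^2 = (-2)^2 + (-8)^2 = 4 + 64 = 68 — holds.
#4 gamma^2 + zeta^2 = (-8)^2 + (-5)^2 = 64 + 25 = 89 — holds.
#5 alpha = eps = -2, not all different — does not hold.
#6 abs(-6 - (-2)) = 4, not 5 — does not hold.
#7 abs(-8 - (-2)) = 6 — holds.
#8 eps = -2, eta = -6; -2 > -6 — holds.
#9 values -2, -5, -6 are pairwise distinct — holds.

Violated: 2, 5, and 6.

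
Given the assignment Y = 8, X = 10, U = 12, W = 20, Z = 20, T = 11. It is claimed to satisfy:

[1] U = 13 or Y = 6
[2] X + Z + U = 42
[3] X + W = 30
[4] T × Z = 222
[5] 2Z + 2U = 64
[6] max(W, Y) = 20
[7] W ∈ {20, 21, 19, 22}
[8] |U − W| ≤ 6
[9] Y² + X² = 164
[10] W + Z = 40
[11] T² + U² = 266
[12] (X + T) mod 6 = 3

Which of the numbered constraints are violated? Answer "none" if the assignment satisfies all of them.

[1] U = 12 ≠ 13 and Y = 8 ≠ 6; both disjuncts false — violated.
[2] X + Z + U = 10 + 20 + 12 = 42 — satisfied.
[3] X + W = 10 + 20 = 30 — satisfied.
[4] T × Z = 11 × 20 = 220, not 222 — violated.
[5] 2Z + 2U = 2(20) + 2(12) = 64 — satisfied.
[6] max(20, 8) = 20 — satisfied.
[7] W = 20 is in {20, 21, 19, 22} — satisfied.
[8] |12 − 20| = 8; 8 > 6, exceeds bound 6 — violated.
[9] Y² + X² = 8² + 10² = 64 + 100 = 164 — satisfied.
[10] W + Z = 20 + 20 = 40 — satisfied.
[11] T² + U² = 11² + 12² = 121 + 144 = 265, not 266 — violated.
[12] X + T = 21; 21 mod 6 = 3 — satisfied.

The assignment fails constraints 1, 4, 8, and 11.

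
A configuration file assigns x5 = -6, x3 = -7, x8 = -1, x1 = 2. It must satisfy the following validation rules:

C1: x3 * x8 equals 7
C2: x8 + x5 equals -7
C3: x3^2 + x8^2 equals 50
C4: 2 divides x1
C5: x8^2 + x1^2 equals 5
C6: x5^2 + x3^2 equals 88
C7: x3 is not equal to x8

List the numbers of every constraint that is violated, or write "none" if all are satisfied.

C1: x3 * x8 = -7 * (-1) = 7  true
C2: x8 + x5 = -1 + (-6) = -7  true
C3: x3^2 + x8^2 = (-7)^2 + (-1)^2 = 49 + 1 = 50  true
C4: 2 / 2 = 1, so 2 divides 2  true
C5: x8^2 + x1^2 = (-1)^2 + 2^2 = 1 + 4 = 5  true
C6: x5^2 + x3^2 = (-6)^2 + (-7)^2 = 36 + 49 = 85, not 88  false
C7: x3 = -7, x8 = -1; distinct  true

Violated: 6.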